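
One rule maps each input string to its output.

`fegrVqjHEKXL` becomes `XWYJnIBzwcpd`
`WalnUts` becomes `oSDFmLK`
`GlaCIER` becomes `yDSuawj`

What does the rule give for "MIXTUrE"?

eaplmJw

What's happening: flip the case of every letter, then shift every letter 8 places backward in the alphabet (wrapping around).
Doing the same to "MIXTUrE": "eaplmJw".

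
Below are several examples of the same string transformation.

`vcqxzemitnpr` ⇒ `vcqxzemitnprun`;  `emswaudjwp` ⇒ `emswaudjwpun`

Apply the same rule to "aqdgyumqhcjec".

Looking at the pairs, the operation is to append "un".
Applying that to "aqdgyumqhcjec" gives "aqdgyumqhcjecun".

aqdgyumqhcjecun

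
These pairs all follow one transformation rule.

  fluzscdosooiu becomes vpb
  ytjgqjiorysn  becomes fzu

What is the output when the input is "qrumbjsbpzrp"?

gyw

The pattern: shift every letter 7 places forward in the alphabet (wrapping around), then keep only the last 3 characters.
"qrumbjsbpzrp" → "xybtiqziwgyw" → "gyw".
(Check on "fluzscdosooiu": → "msbgzjkvzvvpb" → "vpb" ✓)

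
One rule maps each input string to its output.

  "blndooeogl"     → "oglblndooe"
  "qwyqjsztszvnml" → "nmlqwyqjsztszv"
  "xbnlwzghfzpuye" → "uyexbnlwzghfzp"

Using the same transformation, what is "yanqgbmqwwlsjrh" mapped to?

jrhyanqgbmqwwls

Rule — move the last 3 characters to the front (rotate right by 3).
Doing the same to "yanqgbmqwwlsjrh": "jrhyanqgbmqwwls".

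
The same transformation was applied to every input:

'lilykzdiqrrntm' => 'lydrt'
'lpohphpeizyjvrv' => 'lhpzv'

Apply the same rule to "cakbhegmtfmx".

cbgf

The transformation: keep one character in every 3, starting at position 1 (positions 1st, 4th, 7th, ...).
For "cakbhegmtfmx" the result is "cbgf".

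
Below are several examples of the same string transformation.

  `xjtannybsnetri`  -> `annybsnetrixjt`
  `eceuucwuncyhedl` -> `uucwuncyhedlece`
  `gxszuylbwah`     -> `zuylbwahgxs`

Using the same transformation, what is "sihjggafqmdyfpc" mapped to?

jggafqmdyfpcsih

Looking at the pairs, the operation is to move the first 3 characters to the end (rotate left by 3).
So "sihjggafqmdyfpc" becomes "jggafqmdyfpcsih".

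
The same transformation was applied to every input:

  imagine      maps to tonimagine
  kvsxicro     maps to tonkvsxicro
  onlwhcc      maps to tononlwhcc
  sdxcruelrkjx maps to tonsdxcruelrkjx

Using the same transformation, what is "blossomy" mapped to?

tonblossomy

The rule is to prepend "ton".
"blossomy" → "tonblossomy".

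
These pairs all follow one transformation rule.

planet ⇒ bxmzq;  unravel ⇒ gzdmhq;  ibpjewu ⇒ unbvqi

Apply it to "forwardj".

Looking at the pairs, the operation is to shift every letter 12 places forward in the alphabet (wrapping around), then delete the last character.
"forwardj" → "radimdpv" → "radimdp".

radimdp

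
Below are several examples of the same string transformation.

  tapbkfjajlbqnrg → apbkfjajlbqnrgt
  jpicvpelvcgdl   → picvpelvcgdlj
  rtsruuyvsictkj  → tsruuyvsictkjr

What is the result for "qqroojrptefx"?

The pattern: move the first character to the end.
"qqroojrptefx" → "qroojrptefxq".

qroojrptefxq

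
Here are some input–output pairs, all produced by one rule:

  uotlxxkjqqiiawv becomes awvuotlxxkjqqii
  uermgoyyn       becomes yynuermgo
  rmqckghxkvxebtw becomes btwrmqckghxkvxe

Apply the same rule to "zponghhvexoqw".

Each output is the input with this applied: move the last 3 characters to the front (rotate right by 3).
Doing the same to "zponghhvexoqw": "oqwzponghhvex".

oqwzponghhvex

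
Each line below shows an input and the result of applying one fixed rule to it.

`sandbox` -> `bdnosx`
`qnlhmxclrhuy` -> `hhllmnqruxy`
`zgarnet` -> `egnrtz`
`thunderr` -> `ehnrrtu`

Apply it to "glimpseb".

Rule — sort the characters into alphabetical order, then delete the first character.
On "glimpseb" that produces "egilmps".
(Check on "zgarnet": → "aegnrtz" → "egnrtz" ✓)

egilmps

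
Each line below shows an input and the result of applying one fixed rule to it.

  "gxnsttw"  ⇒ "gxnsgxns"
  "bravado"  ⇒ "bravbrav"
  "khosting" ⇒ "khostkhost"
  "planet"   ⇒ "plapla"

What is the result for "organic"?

The transformation: delete the last 3 characters, then write the whole string twice.
Working it through for "organic": intermediate "orga", final "orgaorga".

orgaorga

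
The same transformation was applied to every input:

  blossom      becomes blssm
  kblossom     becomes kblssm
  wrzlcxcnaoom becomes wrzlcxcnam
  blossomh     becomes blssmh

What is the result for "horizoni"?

hrizni

Each output is the input with this applied: remove every "o".
Doing the same to "horizoni": "hrizni".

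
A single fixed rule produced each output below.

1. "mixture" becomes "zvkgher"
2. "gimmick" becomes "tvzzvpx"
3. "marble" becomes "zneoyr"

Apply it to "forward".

sbejneq

What's happening: shift every letter 13 places forward in the alphabet (wrapping around) — i.e. ROT13.
On "forward" that produces "sbejneq".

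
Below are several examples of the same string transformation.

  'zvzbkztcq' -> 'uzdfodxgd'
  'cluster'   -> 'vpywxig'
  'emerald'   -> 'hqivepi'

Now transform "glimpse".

In each case the input is transformed by: swap the first and last characters, then shift every letter 4 places forward in the alphabet (wrapping around).
Applying both steps to "glimpse": "elimpsg", then "ipmqtwk".

ipmqtwk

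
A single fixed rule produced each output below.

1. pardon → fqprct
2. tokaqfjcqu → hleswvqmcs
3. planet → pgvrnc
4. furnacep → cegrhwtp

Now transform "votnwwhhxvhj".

Each output is the input with this applied: swap the front and back halves of the string, then shift every letter 2 places forward in the alphabet (wrapping around).
"votnwwhhxvhj" → "hhxvhjvotnww" → "jjzxjlxqvpyy".

jjzxjlxqvpyy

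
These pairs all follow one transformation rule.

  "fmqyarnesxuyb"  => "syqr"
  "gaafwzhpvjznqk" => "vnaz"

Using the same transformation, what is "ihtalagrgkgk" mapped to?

The transformation: keep one character in every 3, starting at position 3 (positions 3rd, 6th, 9th, ...), then swap the front and back halves of the string.
"ihtalagrgkgk" → "gkta".

gkta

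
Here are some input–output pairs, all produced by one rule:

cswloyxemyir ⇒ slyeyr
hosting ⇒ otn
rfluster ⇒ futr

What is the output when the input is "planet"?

The rule is to keep every other character starting from the second (positions 2nd, 4th, 6th, ...).
"planet" → "lnt".

lnt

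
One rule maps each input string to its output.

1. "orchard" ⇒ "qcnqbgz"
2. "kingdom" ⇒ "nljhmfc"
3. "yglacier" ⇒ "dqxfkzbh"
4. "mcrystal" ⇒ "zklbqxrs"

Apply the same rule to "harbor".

nqgzqa

The pattern: move the last 2 characters to the front (rotate right by 2), then shift every letter 1 place backward in the alphabet (wrapping around).
Starting from "harbor": after the first operation, "orharb"; after the second, "nqgzqa".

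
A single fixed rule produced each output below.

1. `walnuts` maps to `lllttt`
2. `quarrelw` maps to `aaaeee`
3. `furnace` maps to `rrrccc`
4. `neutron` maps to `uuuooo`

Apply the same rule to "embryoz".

bbbooo

What's happening: keep one character in every 3, starting at position 3 (positions 3rd, 6th, 9th, ...), then repeat every character 3 times.
So "embryoz" becomes "bbbooo".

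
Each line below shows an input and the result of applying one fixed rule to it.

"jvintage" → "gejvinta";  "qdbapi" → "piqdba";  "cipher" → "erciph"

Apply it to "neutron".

onneutr

Each output is the input with this applied: move the last 2 characters to the front (rotate right by 2).
So "neutron" becomes "onneutr".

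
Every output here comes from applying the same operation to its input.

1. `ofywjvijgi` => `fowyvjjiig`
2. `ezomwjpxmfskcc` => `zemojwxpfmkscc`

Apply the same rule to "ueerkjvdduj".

eurejkdvudj

In each case the input is transformed by: swap each adjacent pair of characters (1↔2, 3↔4, ...).
Doing the same to "ueerkjvdduj": "eurejkdvudj".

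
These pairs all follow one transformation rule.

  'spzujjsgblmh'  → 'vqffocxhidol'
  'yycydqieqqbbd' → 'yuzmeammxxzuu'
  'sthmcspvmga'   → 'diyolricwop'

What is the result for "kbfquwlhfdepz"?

bmqshdbzalvgx

Each output is the input with this applied: move the first 2 characters to the end (rotate left by 2), then shift every letter 4 places backward in the alphabet (wrapping around).
"kbfquwlhfdepz" → "fquwlhfdepzkb" → "bmqshdbzalvgx".
(Check on "spzujjsgblmh": → "zujjsgblmhsp" → "vqffocxhidol" ✓)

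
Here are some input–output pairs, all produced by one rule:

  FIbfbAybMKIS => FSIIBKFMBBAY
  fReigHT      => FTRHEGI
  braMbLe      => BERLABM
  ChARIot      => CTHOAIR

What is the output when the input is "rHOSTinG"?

Rule — take characters alternately from the front and the back (1st, last, 2nd, 2nd-last, ...), then convert every letter to uppercase.
Working it through for "rHOSTinG": intermediate "rGHnOiST", final "RGHNOIST".

RGHNOIST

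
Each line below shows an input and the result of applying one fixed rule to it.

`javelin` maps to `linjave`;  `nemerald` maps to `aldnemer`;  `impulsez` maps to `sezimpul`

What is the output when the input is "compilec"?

In each case the input is transformed by: move the last 3 characters to the front (rotate right by 3).
For "compilec" the result is "leccompi".

leccompi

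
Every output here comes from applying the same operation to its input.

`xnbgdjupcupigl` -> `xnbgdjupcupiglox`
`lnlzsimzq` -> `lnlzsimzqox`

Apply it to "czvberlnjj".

Rule — append "ox".
Applying that to "czvberlnjj" gives "czvberlnjjox".

czvberlnjjox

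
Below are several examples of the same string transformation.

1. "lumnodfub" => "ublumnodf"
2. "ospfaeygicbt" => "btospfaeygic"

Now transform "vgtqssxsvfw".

fwvgtqssxsv

The pattern: move the last 2 characters to the front (rotate right by 2).
So "vgtqssxsvfw" becomes "fwvgtqssxsv".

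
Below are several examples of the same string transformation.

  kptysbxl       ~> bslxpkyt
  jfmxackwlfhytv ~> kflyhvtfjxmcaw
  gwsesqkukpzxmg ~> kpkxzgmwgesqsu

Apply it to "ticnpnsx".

npxsitnc

Each output is the input with this applied: swap each adjacent pair of characters (1↔2, 3↔4, ...), then swap the front and back halves of the string.
"ticnpnsx" → "itncnpxs" → "npxsitnc".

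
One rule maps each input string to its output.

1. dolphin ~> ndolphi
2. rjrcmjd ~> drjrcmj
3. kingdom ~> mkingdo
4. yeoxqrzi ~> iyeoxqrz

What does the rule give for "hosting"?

ghostin

The rule is to move the last character to the front.
For "hosting" the result is "ghostin".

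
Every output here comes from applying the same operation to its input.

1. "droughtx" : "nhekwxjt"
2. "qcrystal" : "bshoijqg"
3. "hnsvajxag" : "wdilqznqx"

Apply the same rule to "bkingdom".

caydwter

In each case the input is transformed by: shift every letter 10 places backward in the alphabet (wrapping around), then swap the first and last characters.
"bkingdom" → "raydwtec" → "caydwter".
(Check on "droughtx": → "thekwxjn" → "nhekwxjt" ✓)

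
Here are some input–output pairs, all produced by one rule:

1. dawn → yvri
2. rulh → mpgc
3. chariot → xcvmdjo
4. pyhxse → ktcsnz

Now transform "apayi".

vkvtd

Looking at the pairs, the operation is to shift every letter 5 places backward in the alphabet (wrapping around).
For "apayi" the result is "vkvtd".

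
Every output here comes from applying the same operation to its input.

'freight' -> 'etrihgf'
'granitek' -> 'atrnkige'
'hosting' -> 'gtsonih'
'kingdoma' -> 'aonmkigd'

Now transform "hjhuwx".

Each output is the input with this applied: sort the characters into reverse alphabetical order, then move the last character to the front.
Starting from "hjhuwx": after the first operation, "xwujhh"; after the second, "hxwujh".

hxwujh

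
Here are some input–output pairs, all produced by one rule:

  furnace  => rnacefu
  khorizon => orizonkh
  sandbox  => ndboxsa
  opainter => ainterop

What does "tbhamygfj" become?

The transformation: move the first 2 characters to the end (rotate left by 2).
On "tbhamygfj" that produces "hamygfjtb".

hamygfjtb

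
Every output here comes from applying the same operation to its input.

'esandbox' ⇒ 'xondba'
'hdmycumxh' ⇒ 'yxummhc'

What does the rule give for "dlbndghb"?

nhgdbb

Looking at the pairs, the operation is to delete the first 2 characters, then sort the characters into reverse alphabetical order.
Applying that to "dlbndghb" gives "nhgdbb".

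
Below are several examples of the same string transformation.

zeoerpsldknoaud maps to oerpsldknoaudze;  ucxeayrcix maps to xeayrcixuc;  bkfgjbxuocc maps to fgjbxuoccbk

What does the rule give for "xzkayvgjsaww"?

What's happening: move the first 2 characters to the end (rotate left by 2).
So "xzkayvgjsaww" becomes "kayvgjsawwxz".

kayvgjsawwxz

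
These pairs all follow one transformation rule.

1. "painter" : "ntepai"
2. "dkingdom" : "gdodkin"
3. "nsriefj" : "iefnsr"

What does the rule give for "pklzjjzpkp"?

zpkpklzjj

Rule — delete the last character, then move the last 3 characters to the front (rotate right by 3).
Starting from "pklzjjzpkp": after the first operation, "pklzjjzpk"; after the second, "zpkpklzjj".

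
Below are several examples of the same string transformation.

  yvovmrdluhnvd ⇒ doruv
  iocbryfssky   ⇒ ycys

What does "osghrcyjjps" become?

sgcj

What's happening: move the last character to the front, then keep one character in every 3, starting at position 1 (positions 1st, 4th, 7th, ...).
"osghrcyjjps" → "sosghrcyjjp" → "sgcj".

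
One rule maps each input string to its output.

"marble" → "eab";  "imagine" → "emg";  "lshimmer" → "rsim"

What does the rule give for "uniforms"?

The transformation: move the last 2 characters to the front (rotate right by 2), then keep every other character starting from the second (positions 2nd, 4th, 6th, ...).
So "uniforms" becomes "snfr".

snfr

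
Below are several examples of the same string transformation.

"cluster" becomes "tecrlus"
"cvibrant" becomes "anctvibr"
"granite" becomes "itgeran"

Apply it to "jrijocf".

ocjfrij

The transformation: swap the first and last characters, then move the last 3 characters to the front (rotate right by 3).
"jrijocf" → "frijocj" → "ocjfrij".
(Check on "cvibrant": → "tvibranc" → "anctvibr" ✓)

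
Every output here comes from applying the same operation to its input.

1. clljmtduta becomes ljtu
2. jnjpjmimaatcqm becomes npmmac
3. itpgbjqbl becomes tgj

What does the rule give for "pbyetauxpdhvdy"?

Each output is the input with this applied: keep every other character starting from the second (positions 2nd, 4th, 6th, ...), then delete the last character.
Applying both steps to "pbyetauxpdhvdy": "beaxdvy", then "beaxdv".

beaxdv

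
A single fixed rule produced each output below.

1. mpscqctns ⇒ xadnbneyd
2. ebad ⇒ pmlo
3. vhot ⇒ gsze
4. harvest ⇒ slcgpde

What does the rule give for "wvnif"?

hgytq

Rule — shift every letter 11 places forward in the alphabet (wrapping around).
Doing the same to "wvnif": "hgytq".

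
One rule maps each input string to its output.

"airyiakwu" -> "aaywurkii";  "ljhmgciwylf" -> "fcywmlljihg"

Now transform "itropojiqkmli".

Each output is the input with this applied: sort the characters into reverse alphabetical order, then move the last 2 characters to the front (rotate right by 2).
On "itropojiqkmli": the first step gives "trqpoomlkjiii", and the second then gives "iitrqpoomlkji".

iitrqpoomlkji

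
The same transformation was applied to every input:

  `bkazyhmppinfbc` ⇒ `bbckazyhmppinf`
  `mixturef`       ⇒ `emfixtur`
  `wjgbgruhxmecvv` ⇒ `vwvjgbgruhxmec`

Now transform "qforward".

Looking at the pairs, the operation is to swap the first and last characters, then move the last 2 characters to the front (rotate right by 2).
Doing the same to "qforward": "rqdforwa".
(Check on "mixturef": → "fixturem" → "emfixtur" ✓)

rqdforwa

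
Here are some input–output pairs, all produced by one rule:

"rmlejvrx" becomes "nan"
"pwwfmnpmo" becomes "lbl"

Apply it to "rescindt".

nyz

Looking at the pairs, the operation is to shift every letter 4 places backward in the alphabet (wrapping around), then keep one character in every 3, starting at position 1 (positions 1st, 4th, 7th, ...).
"rescindt" → "naoyejzp" → "nyz".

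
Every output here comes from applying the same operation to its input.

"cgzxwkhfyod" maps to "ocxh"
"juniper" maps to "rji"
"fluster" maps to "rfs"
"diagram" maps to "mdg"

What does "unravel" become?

What's happening: keep one character in every 3, starting at position 1 (positions 1st, 4th, 7th, ...), then move the last character to the front.
Starting from "unravel": after the first operation, "ual"; after the second, "lua".

lua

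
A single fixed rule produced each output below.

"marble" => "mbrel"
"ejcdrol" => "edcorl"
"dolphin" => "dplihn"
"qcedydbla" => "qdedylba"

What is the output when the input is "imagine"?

Each output is the input with this applied: swap each adjacent pair of characters (1↔2, 3↔4, ...), then delete the first character.
Working it through for "imagine": intermediate "miganie", final "iganie".
(Check on "dolphin": → "odplihn" → "dplihn" ✓)

iganie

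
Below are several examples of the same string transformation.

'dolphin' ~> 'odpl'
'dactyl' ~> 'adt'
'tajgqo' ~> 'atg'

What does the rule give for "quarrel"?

The pattern: swap each adjacent pair of characters (1↔2, 3↔4, ...), then delete the last 3 characters.
For "quarrel", step one produces "uqraerl"; step two turns that into "uqra".
(Check on "dolphin": → "odplihn" → "odpl" ✓)

uqra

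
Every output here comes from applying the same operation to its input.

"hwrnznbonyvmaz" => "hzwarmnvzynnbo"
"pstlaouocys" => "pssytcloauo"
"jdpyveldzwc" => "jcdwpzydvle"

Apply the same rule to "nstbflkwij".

The pattern: take characters alternately from the front and the back (1st, last, 2nd, 2nd-last, ...).
Doing the same to "nstbflkwij": "njsitwbkfl".

njsitwbkfl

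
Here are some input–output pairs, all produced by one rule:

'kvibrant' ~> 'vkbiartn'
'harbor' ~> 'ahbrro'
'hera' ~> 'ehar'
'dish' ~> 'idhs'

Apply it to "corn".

ocnr

Each output is the input with this applied: swap each adjacent pair of characters (1↔2, 3↔4, ...).
On "corn" that produces "ocnr".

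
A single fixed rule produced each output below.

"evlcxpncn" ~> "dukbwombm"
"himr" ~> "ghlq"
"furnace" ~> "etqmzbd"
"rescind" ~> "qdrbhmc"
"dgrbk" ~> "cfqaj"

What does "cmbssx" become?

blarrw

Looking at the pairs, the operation is to shift every letter 1 place backward in the alphabet (wrapping around).
"cmbssx" → "blarrw".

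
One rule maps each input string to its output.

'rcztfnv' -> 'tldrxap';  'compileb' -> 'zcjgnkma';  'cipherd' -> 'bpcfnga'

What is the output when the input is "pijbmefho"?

The transformation: shift every letter 2 places backward in the alphabet (wrapping around), then reverse the string.
For "pijbmefho", step one produces "nghzkcdfm"; step two turns that into "mfdckzhgn".

mfdckzhgn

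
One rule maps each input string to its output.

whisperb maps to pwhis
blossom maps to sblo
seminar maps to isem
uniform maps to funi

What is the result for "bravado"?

vbra

In each case the input is transformed by: delete the last 3 characters, then move the last character to the front.
For "bravado", step one produces "brav"; step two turns that into "vbra".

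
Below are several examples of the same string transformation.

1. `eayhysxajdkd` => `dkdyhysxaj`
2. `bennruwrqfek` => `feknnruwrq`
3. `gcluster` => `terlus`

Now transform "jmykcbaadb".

What's happening: delete the first 2 characters, then move the last 3 characters to the front (rotate right by 3).
So "jmykcbaadb" becomes "adbykcba".

adbykcba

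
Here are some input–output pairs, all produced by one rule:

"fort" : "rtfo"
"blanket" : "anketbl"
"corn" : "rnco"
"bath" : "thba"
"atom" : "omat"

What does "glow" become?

Each output is the input with this applied: move the first 2 characters to the end (rotate left by 2).
So "glow" becomes "owgl".

owgl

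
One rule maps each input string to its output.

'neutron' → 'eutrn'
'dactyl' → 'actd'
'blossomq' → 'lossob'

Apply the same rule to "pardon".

ardp

The rule is to delete the last 2 characters, then move the first character to the end.
"pardon" → "pard" → "ardp".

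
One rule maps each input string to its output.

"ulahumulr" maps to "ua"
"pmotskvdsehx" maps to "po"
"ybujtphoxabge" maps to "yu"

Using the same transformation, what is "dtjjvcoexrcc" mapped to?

What's happening: keep every other character starting from the first (positions 1st, 3rd, 5th, ...), then keep only the first 2 characters.
"dtjjvcoexrcc" → "djvoxc" → "dj".

dj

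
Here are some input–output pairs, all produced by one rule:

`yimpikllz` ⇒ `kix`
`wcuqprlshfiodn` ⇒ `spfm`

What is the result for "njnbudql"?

lb

Each output is the input with this applied: keep one character in every 3, starting at position 3 (positions 3rd, 6th, 9th, ...), then shift every letter 2 places backward in the alphabet (wrapping around).
"njnbudql" → "nd" → "lb".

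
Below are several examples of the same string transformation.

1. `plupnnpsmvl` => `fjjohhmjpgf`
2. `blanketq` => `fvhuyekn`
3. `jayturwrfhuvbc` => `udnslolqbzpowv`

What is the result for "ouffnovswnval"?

In each case the input is transformed by: shift every letter 6 places backward in the alphabet (wrapping around), then swap each adjacent pair of characters (1↔2, 3↔4, ...).
Working it through for "ouffnovswnval": intermediate "iozzhipmqhpuf", final "oizzihmphqupf".

oizzihmphqupf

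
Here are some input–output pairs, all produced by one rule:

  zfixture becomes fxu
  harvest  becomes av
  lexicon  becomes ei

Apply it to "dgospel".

gs

The pattern: delete the last 2 characters, then keep every other character starting from the second (positions 2nd, 4th, 6th, ...).
Applying that to "dgospel" gives "gs".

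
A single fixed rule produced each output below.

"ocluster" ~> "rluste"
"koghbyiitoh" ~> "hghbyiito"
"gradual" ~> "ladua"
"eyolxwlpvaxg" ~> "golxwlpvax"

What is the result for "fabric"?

In each case the input is transformed by: delete the first 2 characters, then move the last character to the front.
For "fabric", step one produces "bric"; step two turns that into "cbri".

cbri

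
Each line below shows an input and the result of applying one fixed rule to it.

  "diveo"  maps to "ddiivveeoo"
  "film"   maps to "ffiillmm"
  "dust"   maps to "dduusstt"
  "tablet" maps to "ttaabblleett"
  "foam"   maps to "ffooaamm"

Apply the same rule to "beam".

bbeeaamm

What's happening: double every character.
For "beam" the result is "bbeeaamm".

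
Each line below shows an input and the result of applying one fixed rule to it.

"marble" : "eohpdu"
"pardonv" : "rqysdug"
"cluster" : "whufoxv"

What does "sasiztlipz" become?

Rule — move the last 3 characters to the front (rotate right by 3), then shift every letter 3 places forward in the alphabet (wrapping around).
"sasiztlipz" → "ipzsasiztl" → "lscvdvlcwo".

lscvdvlcwo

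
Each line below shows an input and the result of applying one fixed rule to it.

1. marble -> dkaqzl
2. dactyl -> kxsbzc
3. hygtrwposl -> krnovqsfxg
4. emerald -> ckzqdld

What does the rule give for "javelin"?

Looking at the pairs, the operation is to shift every letter 1 place backward in the alphabet (wrapping around), then reverse the string.
Applying both steps to "javelin": "izudkhm", then "mhkduzi".

mhkduzi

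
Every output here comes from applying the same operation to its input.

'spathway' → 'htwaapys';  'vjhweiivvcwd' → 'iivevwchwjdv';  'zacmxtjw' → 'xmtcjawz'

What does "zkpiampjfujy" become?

The pattern: swap the front and back halves of the string, then take characters alternately from the front and the back (1st, last, 2nd, 2nd-last, ...).
Applying both steps to "zkpiampjfujy": "pjfujyzkpiam", then "pmjafiupjkyz".

pmjafiupjkyz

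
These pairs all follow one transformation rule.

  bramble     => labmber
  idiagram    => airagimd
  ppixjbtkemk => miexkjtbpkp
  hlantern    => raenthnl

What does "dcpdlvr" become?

vplddrc

In each case the input is transformed by: take characters alternately from the front and the back (1st, last, 2nd, 2nd-last, ...), then move the first 3 characters to the end (rotate left by 3).
"dcpdlvr" → "vplddrc".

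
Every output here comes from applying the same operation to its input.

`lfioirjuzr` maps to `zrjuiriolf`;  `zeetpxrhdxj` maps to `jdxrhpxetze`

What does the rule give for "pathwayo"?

yowathpa

Each output is the input with this applied: swap each adjacent pair of characters (1↔2, 3↔4, ...), then reverse the string.
Working it through for "pathwayo": intermediate "aphtawoy", final "yowathpa".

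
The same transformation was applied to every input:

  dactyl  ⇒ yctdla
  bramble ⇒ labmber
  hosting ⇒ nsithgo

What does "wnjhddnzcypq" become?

The pattern: take characters alternately from the front and the back (1st, last, 2nd, 2nd-last, ...), then move the first 3 characters to the end (rotate left by 3).
"wnjhddnzcypq" → "wqnpjyhcdzdn" → "pjyhcdzdnwqn".

pjyhcdzdnwqn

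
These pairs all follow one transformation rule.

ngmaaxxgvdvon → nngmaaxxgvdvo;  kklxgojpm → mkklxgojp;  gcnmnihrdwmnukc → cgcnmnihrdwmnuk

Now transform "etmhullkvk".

Rule — move the last character to the front.
Doing the same to "etmhullkvk": "ketmhullkv".

ketmhullkv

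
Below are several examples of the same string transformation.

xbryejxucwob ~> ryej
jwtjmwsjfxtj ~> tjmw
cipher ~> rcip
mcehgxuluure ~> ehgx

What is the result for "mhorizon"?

The transformation: swap the front and back halves of the string, then keep only the last 4 characters.
On "mhorizon": the first step gives "izonmhor", and the second then gives "mhor".

mhor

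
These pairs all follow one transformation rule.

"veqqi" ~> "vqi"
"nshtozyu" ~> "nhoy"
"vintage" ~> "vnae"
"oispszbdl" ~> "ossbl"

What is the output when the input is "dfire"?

The pattern: keep every other character starting from the first (positions 1st, 3rd, 5th, ...).
For "dfire" the result is "die".

die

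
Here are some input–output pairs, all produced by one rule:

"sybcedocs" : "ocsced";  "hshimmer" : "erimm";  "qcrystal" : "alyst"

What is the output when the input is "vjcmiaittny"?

The pattern: delete the first 3 characters, then move the first 3 characters to the end (rotate left by 3).
Applying both steps to "vjcmiaittny": "miaittny", then "ittnymia".

ittnymia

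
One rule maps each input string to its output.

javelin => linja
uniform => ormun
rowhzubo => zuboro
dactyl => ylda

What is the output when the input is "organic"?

nicor

In each case the input is transformed by: move the first 2 characters to the end (rotate left by 2), then delete the first 2 characters.
Working it through for "organic": intermediate "ganicor", final "nicor".
(Check on "uniform": → "iformun" → "ormun" ✓)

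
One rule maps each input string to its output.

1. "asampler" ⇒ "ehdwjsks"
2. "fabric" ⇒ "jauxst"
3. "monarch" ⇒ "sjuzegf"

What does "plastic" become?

klauhds

Each output is the input with this applied: move the first 3 characters to the end (rotate left by 3), then shift every letter 8 places backward in the alphabet (wrapping around).
On "plastic": the first step gives "sticpla", and the second then gives "klauhds".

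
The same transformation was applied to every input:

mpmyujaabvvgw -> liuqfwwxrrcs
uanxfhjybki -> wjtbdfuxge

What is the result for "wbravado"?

The transformation: delete the first character, then shift every letter 4 places backward in the alphabet (wrapping around).
Applying that to "wbravado" gives "xnwrwzk".

xnwrwzk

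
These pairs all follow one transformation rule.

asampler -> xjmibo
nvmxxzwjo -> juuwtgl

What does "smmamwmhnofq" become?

The pattern: delete the first 2 characters, then shift every letter 3 places backward in the alphabet (wrapping around).
Applying that to "smmamwmhnofq" gives "jxjtjeklcn".

jxjtjeklcn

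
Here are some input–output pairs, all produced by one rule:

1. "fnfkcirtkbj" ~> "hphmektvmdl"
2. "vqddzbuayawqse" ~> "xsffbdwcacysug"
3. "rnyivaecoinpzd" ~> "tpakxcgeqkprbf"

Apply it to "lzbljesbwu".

nbdnlgudyw

Looking at the pairs, the operation is to shift every letter 2 places forward in the alphabet (wrapping around).
On "lzbljesbwu" that produces "nbdnlgudyw".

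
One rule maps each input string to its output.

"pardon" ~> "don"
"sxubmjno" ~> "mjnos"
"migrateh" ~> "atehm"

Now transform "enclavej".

Each output is the input with this applied: swap the front and back halves of the string, then delete the last 3 characters.
"enclavej" → "aveje".
(Check on "sxubmjno": → "mjnosxub" → "mjnos" ✓)

aveje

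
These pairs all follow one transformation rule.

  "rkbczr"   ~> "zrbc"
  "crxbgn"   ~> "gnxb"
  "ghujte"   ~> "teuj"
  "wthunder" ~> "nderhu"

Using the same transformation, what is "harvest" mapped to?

The rule is to delete the first 2 characters, then move the first 2 characters to the end (rotate left by 2).
Working it through for "harvest": intermediate "rvest", final "estrv".

estrv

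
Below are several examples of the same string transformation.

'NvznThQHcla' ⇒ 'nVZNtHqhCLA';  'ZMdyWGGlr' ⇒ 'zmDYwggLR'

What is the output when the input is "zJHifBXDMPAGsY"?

ZjhIFbxdmpagSy

Rule — flip the case of every letter.
On "zJHifBXDMPAGsY" that produces "ZjhIFbxdmpagSy".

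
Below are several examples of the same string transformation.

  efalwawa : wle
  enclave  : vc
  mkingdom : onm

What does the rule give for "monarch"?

The rule is to reverse the string, then keep one character in every 3, starting at position 2 (positions 2nd, 5th, 8th, ...).
For "monarch", step one produces "hcranom"; step two turns that into "cn".

cn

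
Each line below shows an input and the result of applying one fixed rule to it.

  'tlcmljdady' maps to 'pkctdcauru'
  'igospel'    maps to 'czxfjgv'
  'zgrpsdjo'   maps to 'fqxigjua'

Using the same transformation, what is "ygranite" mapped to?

vpxirezk

In each case the input is transformed by: shift every letter 9 places backward in the alphabet (wrapping around), then move the last character to the front.
"ygranite" → "pxirezkv" → "vpxirezk".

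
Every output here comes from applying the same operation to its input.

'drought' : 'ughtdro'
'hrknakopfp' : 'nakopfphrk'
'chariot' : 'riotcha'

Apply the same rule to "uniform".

Each output is the input with this applied: move the first 3 characters to the end (rotate left by 3).
Applying that to "uniform" gives "formuni".

formuni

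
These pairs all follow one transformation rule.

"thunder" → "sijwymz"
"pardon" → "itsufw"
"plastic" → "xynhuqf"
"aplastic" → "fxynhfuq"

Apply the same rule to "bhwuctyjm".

The pattern: shift every letter 5 places forward in the alphabet (wrapping around), then move the first 3 characters to the end (rotate left by 3).
"bhwuctyjm" → "gmbzhydor" → "zhydorgmb".
(Check on "pardon": → "ufwits" → "itsufw" ✓)

zhydorgmb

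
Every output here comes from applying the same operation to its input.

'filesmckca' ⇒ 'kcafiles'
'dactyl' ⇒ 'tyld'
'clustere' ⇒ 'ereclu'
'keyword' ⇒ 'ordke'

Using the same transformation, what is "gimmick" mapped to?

ickgi

Rule — move the last 3 characters to the front (rotate right by 3), then delete the last 2 characters.
"gimmick" → "ickgimm" → "ickgi".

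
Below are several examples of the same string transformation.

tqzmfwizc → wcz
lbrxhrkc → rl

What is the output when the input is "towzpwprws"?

What's happening: move the first 3 characters to the end (rotate left by 3), then keep one character in every 3, starting at position 3 (positions 3rd, 6th, 9th, ...).
Applying both steps to "towzpwprws": "zpwprwstow", then "wwo".
(Check on "lbrxhrkc": → "xhrkclbr" → "rl" ✓)

wwo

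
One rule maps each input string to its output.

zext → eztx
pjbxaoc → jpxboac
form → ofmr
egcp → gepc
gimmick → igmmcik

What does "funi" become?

ufin

Looking at the pairs, the operation is to swap each adjacent pair of characters (1↔2, 3↔4, ...).
Doing the same to "funi": "ufin".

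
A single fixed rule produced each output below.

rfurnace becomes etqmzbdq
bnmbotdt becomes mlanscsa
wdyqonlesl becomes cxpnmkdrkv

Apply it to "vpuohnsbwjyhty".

In each case the input is transformed by: move the first character to the end, then shift every letter 1 place backward in the alphabet (wrapping around).
On "vpuohnsbwjyhty": the first step gives "puohnsbwjyhtyv", and the second then gives "otngmravixgsxu".

otngmravixgsxu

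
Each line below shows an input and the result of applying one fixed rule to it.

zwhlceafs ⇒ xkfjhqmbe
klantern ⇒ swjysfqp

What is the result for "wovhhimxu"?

zcrnmmatb

In each case the input is transformed by: shift every letter 5 places forward in the alphabet (wrapping around), then reverse the string.
On "wovhhimxu": the first step gives "btammnrcz", and the second then gives "zcrnmmatb".
(Check on "klantern": → "pqfsyjws" → "swjysfqp" ✓)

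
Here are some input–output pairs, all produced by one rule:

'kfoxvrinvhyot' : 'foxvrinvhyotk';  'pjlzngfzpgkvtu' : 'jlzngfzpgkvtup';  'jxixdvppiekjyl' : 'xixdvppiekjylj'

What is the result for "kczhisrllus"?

Rule — move the first character to the end.
Doing the same to "kczhisrllus": "czhisrllusk".

czhisrllusk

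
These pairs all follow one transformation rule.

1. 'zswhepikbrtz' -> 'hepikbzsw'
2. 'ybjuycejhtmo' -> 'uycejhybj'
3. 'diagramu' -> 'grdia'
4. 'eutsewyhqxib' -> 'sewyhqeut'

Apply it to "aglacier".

acagl

The rule is to delete the last 3 characters, then move the first 3 characters to the end (rotate left by 3).
On "aglacier": the first step gives "aglac", and the second then gives "acagl".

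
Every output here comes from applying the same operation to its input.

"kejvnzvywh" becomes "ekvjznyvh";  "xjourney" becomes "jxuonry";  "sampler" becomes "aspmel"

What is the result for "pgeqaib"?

Rule — swap each adjacent pair of characters (1↔2, 3↔4, ...), then delete the last character.
For "pgeqaib", step one produces "gpqeiab"; step two turns that into "gpqeia".

gpqeia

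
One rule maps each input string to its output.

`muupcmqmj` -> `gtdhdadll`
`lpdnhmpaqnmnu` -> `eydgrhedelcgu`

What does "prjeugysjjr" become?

What's happening: shift every letter 9 places backward in the alphabet (wrapping around), then move the first 3 characters to the end (rotate left by 3).
For "prjeugysjjr", step one produces "giavlxpjaai"; step two turns that into "vlxpjaaigia".

vlxpjaaigia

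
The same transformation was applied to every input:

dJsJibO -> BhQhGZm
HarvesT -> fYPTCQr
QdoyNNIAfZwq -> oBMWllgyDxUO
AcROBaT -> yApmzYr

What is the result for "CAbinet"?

Rule — shift every letter 2 places backward in the alphabet (wrapping around), then flip the case of every letter.
Starting from "CAbinet": after the first operation, "AYzglcr"; after the second, "ayZGLCR".

ayZGLCR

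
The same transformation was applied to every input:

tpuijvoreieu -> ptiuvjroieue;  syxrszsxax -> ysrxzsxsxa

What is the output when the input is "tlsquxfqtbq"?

In each case the input is transformed by: swap each adjacent pair of characters (1↔2, 3↔4, ...).
On "tlsquxfqtbq" that produces "ltqsxuqfbtq".

ltqsxuqfbtq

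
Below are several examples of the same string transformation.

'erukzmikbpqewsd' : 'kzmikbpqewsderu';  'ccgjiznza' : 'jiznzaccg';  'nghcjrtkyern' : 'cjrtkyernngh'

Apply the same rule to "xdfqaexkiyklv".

Looking at the pairs, the operation is to move the first 3 characters to the end (rotate left by 3).
For "xdfqaexkiyklv" the result is "qaexkiyklvxdf".

qaexkiyklvxdf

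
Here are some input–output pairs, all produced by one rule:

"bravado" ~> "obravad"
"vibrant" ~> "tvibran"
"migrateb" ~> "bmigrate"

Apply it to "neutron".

The pattern: move the last character to the front.
"neutron" → "nneutro".

nneutro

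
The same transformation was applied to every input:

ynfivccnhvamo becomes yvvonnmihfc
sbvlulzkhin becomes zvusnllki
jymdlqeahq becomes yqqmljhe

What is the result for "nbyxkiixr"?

The rule is to sort the characters into reverse alphabetical order, then delete the last 2 characters.
On "nbyxkiixr": the first step gives "yxxrnkiib", and the second then gives "yxxrnki".

yxxrnki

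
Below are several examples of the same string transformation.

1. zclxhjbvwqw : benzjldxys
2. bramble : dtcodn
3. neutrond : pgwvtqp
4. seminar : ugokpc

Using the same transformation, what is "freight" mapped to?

htgkij

The transformation: delete the last character, then shift every letter 2 places forward in the alphabet (wrapping around).
Starting from "freight": after the first operation, "freigh"; after the second, "htgkij".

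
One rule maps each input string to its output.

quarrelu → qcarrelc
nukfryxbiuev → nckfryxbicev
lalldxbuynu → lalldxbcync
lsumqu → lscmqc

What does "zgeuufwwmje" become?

zgeccfwwmje

The rule is to replace every "u" with "c".
Doing the same to "zgeuufwwmje": "zgeccfwwmje".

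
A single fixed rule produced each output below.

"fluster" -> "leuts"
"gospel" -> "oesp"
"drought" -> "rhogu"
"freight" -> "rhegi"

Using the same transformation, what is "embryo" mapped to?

The transformation: take characters alternately from the front and the back (1st, last, 2nd, 2nd-last, ...), then delete the first 2 characters.
On "embryo": the first step gives "eomybr", and the second then gives "mybr".

mybr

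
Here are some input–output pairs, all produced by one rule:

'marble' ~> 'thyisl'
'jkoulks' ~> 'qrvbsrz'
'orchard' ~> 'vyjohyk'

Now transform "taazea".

The pattern: shift every letter 7 places forward in the alphabet (wrapping around).
So "taazea" becomes "ahhglh".

ahhglh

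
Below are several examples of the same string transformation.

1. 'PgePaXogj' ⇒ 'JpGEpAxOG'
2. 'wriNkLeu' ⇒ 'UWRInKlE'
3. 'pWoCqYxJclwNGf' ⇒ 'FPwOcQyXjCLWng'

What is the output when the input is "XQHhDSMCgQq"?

QxqhHdsmcGq

What's happening: flip the case of every letter, then move the last character to the front.
"XQHhDSMCgQq" → "xqhHdsmcGqQ" → "QxqhHdsmcGq".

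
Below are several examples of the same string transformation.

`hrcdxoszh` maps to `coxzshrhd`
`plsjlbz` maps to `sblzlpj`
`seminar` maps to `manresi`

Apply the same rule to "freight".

In each case the input is transformed by: swap each adjacent pair of characters (1↔2, 3↔4, ...), then move the first 3 characters to the end (rotate left by 3).
On "freight": the first step gives "rfiehgt", and the second then gives "ehgtrfi".
(Check on "seminar": → "esimanr" → "manresi" ✓)

ehgtrfi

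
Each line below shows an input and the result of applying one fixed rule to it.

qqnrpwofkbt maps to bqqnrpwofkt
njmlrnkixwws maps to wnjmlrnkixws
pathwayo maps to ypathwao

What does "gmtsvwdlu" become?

Rule — move the last character to the front, then swap the first and last characters.
On "gmtsvwdlu": the first step gives "ugmtsvwdl", and the second then gives "lgmtsvwdu".
(Check on "njmlrnkixwws": → "snjmlrnkixww" → "wnjmlrnkixws" ✓)

lgmtsvwdu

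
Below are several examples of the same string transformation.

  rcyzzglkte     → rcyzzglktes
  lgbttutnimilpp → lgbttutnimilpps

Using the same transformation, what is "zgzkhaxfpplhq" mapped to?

The pattern: append "s".
On "zgzkhaxfpplhq" that produces "zgzkhaxfpplhqs".

zgzkhaxfpplhqs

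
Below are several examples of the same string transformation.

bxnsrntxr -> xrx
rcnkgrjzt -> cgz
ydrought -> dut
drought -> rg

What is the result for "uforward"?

The transformation: keep one character in every 3, starting at position 2 (positions 2nd, 5th, 8th, ...).
For "uforward" the result is "fwd".

fwd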